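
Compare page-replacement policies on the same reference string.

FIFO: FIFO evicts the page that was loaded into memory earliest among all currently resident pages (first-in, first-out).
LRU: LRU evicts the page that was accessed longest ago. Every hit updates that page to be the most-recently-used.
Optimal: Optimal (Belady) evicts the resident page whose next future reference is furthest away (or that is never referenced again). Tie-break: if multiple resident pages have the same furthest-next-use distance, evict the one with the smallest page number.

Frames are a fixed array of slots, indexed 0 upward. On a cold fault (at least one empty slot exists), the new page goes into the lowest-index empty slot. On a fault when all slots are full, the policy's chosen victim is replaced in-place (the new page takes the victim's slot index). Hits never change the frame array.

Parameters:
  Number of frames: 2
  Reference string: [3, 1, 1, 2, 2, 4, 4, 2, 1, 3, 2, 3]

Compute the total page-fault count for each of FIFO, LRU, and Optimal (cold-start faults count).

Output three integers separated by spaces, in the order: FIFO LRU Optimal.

--- FIFO ---
  step 0: ref 3 -> FAULT, frames=[3,-] (faults so far: 1)
  step 1: ref 1 -> FAULT, frames=[3,1] (faults so far: 2)
  step 2: ref 1 -> HIT, frames=[3,1] (faults so far: 2)
  step 3: ref 2 -> FAULT, evict 3, frames=[2,1] (faults so far: 3)
  step 4: ref 2 -> HIT, frames=[2,1] (faults so far: 3)
  step 5: ref 4 -> FAULT, evict 1, frames=[2,4] (faults so far: 4)
  step 6: ref 4 -> HIT, frames=[2,4] (faults so far: 4)
  step 7: ref 2 -> HIT, frames=[2,4] (faults so far: 4)
  step 8: ref 1 -> FAULT, evict 2, frames=[1,4] (faults so far: 5)
  step 9: ref 3 -> FAULT, evict 4, frames=[1,3] (faults so far: 6)
  step 10: ref 2 -> FAULT, evict 1, frames=[2,3] (faults so far: 7)
  step 11: ref 3 -> HIT, frames=[2,3] (faults so far: 7)
  FIFO total faults: 7
--- LRU ---
  step 0: ref 3 -> FAULT, frames=[3,-] (faults so far: 1)
  step 1: ref 1 -> FAULT, frames=[3,1] (faults so far: 2)
  step 2: ref 1 -> HIT, frames=[3,1] (faults so far: 2)
  step 3: ref 2 -> FAULT, evict 3, frames=[2,1] (faults so far: 3)
  step 4: ref 2 -> HIT, frames=[2,1] (faults so far: 3)
  step 5: ref 4 -> FAULT, evict 1, frames=[2,4] (faults so far: 4)
  step 6: ref 4 -> HIT, frames=[2,4] (faults so far: 4)
  step 7: ref 2 -> HIT, frames=[2,4] (faults so far: 4)
  step 8: ref 1 -> FAULT, evict 4, frames=[2,1] (faults so far: 5)
  step 9: ref 3 -> FAULT, evict 2, frames=[3,1] (faults so far: 6)
  step 10: ref 2 -> FAULT, evict 1, frames=[3,2] (faults so far: 7)
  step 11: ref 3 -> HIT, frames=[3,2] (faults so far: 7)
  LRU total faults: 7
--- Optimal ---
  step 0: ref 3 -> FAULT, frames=[3,-] (faults so far: 1)
  step 1: ref 1 -> FAULT, frames=[3,1] (faults so far: 2)
  step 2: ref 1 -> HIT, frames=[3,1] (faults so far: 2)
  step 3: ref 2 -> FAULT, evict 3, frames=[2,1] (faults so far: 3)
  step 4: ref 2 -> HIT, frames=[2,1] (faults so far: 3)
  step 5: ref 4 -> FAULT, evict 1, frames=[2,4] (faults so far: 4)
  step 6: ref 4 -> HIT, frames=[2,4] (faults so far: 4)
  step 7: ref 2 -> HIT, frames=[2,4] (faults so far: 4)
  step 8: ref 1 -> FAULT, evict 4, frames=[2,1] (faults so far: 5)
  step 9: ref 3 -> FAULT, evict 1, frames=[2,3] (faults so far: 6)
  step 10: ref 2 -> HIT, frames=[2,3] (faults so far: 6)
  step 11: ref 3 -> HIT, frames=[2,3] (faults so far: 6)
  Optimal total faults: 6

Answer: 7 7 6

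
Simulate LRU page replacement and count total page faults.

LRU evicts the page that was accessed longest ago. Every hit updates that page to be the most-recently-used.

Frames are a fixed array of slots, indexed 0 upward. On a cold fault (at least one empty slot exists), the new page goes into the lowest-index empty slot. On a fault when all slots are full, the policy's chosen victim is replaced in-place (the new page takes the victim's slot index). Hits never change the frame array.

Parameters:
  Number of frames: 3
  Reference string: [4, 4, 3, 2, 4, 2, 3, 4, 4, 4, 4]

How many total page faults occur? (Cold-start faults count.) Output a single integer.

Step 0: ref 4 → FAULT, frames=[4,-,-]
Step 1: ref 4 → HIT, frames=[4,-,-]
Step 2: ref 3 → FAULT, frames=[4,3,-]
Step 3: ref 2 → FAULT, frames=[4,3,2]
Step 4: ref 4 → HIT, frames=[4,3,2]
Step 5: ref 2 → HIT, frames=[4,3,2]
Step 6: ref 3 → HIT, frames=[4,3,2]
Step 7: ref 4 → HIT, frames=[4,3,2]
Step 8: ref 4 → HIT, frames=[4,3,2]
Step 9: ref 4 → HIT, frames=[4,3,2]
Step 10: ref 4 → HIT, frames=[4,3,2]
Total faults: 3

Answer: 3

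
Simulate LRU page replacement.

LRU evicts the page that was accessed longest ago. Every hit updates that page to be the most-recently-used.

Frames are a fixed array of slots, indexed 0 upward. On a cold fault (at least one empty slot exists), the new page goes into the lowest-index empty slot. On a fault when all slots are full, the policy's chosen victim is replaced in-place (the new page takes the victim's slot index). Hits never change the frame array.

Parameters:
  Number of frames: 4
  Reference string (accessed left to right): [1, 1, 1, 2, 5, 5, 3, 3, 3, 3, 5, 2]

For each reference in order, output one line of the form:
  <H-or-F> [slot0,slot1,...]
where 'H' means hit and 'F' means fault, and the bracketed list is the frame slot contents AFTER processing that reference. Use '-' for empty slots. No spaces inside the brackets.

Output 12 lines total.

F [1,-,-,-]
H [1,-,-,-]
H [1,-,-,-]
F [1,2,-,-]
F [1,2,5,-]
H [1,2,5,-]
F [1,2,5,3]
H [1,2,5,3]
H [1,2,5,3]
H [1,2,5,3]
H [1,2,5,3]
H [1,2,5,3]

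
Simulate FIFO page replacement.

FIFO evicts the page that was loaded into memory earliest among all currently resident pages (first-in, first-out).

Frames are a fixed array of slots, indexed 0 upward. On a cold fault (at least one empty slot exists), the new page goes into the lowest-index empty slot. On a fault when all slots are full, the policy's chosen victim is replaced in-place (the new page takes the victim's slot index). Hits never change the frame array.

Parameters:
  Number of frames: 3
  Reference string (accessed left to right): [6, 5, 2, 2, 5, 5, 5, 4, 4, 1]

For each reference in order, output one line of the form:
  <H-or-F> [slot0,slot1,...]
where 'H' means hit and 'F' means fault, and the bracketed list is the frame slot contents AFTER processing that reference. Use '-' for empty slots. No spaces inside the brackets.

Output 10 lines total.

F [6,-,-]
F [6,5,-]
F [6,5,2]
H [6,5,2]
H [6,5,2]
H [6,5,2]
H [6,5,2]
F [4,5,2]
H [4,5,2]
F [4,1,2]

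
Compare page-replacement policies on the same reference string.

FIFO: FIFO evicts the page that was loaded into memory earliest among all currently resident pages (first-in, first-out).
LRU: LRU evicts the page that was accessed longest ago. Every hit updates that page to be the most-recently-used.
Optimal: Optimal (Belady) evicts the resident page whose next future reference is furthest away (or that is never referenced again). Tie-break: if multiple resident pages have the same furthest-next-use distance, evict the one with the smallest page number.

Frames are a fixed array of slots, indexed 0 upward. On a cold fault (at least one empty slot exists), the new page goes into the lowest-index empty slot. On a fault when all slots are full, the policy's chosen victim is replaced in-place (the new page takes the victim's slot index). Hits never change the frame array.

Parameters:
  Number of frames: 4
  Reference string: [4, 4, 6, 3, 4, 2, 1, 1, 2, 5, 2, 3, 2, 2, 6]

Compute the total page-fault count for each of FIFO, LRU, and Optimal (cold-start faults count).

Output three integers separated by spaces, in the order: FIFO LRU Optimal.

--- FIFO ---
  step 0: ref 4 -> FAULT, frames=[4,-,-,-] (faults so far: 1)
  step 1: ref 4 -> HIT, frames=[4,-,-,-] (faults so far: 1)
  step 2: ref 6 -> FAULT, frames=[4,6,-,-] (faults so far: 2)
  step 3: ref 3 -> FAULT, frames=[4,6,3,-] (faults so far: 3)
  step 4: ref 4 -> HIT, frames=[4,6,3,-] (faults so far: 3)
  step 5: ref 2 -> FAULT, frames=[4,6,3,2] (faults so far: 4)
  step 6: ref 1 -> FAULT, evict 4, frames=[1,6,3,2] (faults so far: 5)
  step 7: ref 1 -> HIT, frames=[1,6,3,2] (faults so far: 5)
  step 8: ref 2 -> HIT, frames=[1,6,3,2] (faults so far: 5)
  step 9: ref 5 -> FAULT, evict 6, frames=[1,5,3,2] (faults so far: 6)
  step 10: ref 2 -> HIT, frames=[1,5,3,2] (faults so far: 6)
  step 11: ref 3 -> HIT, frames=[1,5,3,2] (faults so far: 6)
  step 12: ref 2 -> HIT, frames=[1,5,3,2] (faults so far: 6)
  step 13: ref 2 -> HIT, frames=[1,5,3,2] (faults so far: 6)
  step 14: ref 6 -> FAULT, evict 3, frames=[1,5,6,2] (faults so far: 7)
  FIFO total faults: 7
--- LRU ---
  step 0: ref 4 -> FAULT, frames=[4,-,-,-] (faults so far: 1)
  step 1: ref 4 -> HIT, frames=[4,-,-,-] (faults so far: 1)
  step 2: ref 6 -> FAULT, frames=[4,6,-,-] (faults so far: 2)
  step 3: ref 3 -> FAULT, frames=[4,6,3,-] (faults so far: 3)
  step 4: ref 4 -> HIT, frames=[4,6,3,-] (faults so far: 3)
  step 5: ref 2 -> FAULT, frames=[4,6,3,2] (faults so far: 4)
  step 6: ref 1 -> FAULT, evict 6, frames=[4,1,3,2] (faults so far: 5)
  step 7: ref 1 -> HIT, frames=[4,1,3,2] (faults so far: 5)
  step 8: ref 2 -> HIT, frames=[4,1,3,2] (faults so far: 5)
  step 9: ref 5 -> FAULT, evict 3, frames=[4,1,5,2] (faults so far: 6)
  step 10: ref 2 -> HIT, frames=[4,1,5,2] (faults so far: 6)
  step 11: ref 3 -> FAULT, evict 4, frames=[3,1,5,2] (faults so far: 7)
  step 12: ref 2 -> HIT, frames=[3,1,5,2] (faults so far: 7)
  step 13: ref 2 -> HIT, frames=[3,1,5,2] (faults so far: 7)
  step 14: ref 6 -> FAULT, evict 1, frames=[3,6,5,2] (faults so far: 8)
  LRU total faults: 8
--- Optimal ---
  step 0: ref 4 -> FAULT, frames=[4,-,-,-] (faults so far: 1)
  step 1: ref 4 -> HIT, frames=[4,-,-,-] (faults so far: 1)
  step 2: ref 6 -> FAULT, frames=[4,6,-,-] (faults so far: 2)
  step 3: ref 3 -> FAULT, frames=[4,6,3,-] (faults so far: 3)
  step 4: ref 4 -> HIT, frames=[4,6,3,-] (faults so far: 3)
  step 5: ref 2 -> FAULT, frames=[4,6,3,2] (faults so far: 4)
  step 6: ref 1 -> FAULT, evict 4, frames=[1,6,3,2] (faults so far: 5)
  step 7: ref 1 -> HIT, frames=[1,6,3,2] (faults so far: 5)
  step 8: ref 2 -> HIT, frames=[1,6,3,2] (faults so far: 5)
  step 9: ref 5 -> FAULT, evict 1, frames=[5,6,3,2] (faults so far: 6)
  step 10: ref 2 -> HIT, frames=[5,6,3,2] (faults so far: 6)
  step 11: ref 3 -> HIT, frames=[5,6,3,2] (faults so far: 6)
  step 12: ref 2 -> HIT, frames=[5,6,3,2] (faults so far: 6)
  step 13: ref 2 -> HIT, frames=[5,6,3,2] (faults so far: 6)
  step 14: ref 6 -> HIT, frames=[5,6,3,2] (faults so far: 6)
  Optimal total faults: 6

Answer: 7 8 6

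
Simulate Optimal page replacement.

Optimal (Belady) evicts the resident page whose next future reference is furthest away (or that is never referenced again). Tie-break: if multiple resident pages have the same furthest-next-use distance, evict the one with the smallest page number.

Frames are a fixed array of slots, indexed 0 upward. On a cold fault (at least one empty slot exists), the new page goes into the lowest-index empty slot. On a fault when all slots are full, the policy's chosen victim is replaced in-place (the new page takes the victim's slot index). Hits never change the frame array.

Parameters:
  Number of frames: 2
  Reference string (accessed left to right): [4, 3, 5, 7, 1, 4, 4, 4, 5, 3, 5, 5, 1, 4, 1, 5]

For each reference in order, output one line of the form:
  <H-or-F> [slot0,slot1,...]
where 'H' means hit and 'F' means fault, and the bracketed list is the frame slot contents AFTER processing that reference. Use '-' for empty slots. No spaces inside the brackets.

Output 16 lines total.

F [4,-]
F [4,3]
F [4,5]
F [4,7]
F [4,1]
H [4,1]
H [4,1]
H [4,1]
F [5,1]
F [5,3]
H [5,3]
H [5,3]
F [5,1]
F [4,1]
H [4,1]
F [4,5]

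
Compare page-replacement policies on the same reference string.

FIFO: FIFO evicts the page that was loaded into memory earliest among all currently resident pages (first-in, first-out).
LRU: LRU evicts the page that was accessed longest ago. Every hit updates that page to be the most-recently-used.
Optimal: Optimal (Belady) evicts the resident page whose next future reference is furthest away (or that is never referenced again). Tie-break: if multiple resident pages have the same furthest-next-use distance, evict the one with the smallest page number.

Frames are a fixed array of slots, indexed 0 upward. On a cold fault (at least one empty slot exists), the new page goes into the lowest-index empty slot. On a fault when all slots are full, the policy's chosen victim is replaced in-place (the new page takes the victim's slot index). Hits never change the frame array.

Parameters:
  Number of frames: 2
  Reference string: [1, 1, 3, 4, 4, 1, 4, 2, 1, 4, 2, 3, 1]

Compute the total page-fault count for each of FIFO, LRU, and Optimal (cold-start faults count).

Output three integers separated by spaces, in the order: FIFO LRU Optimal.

Answer: 8 10 7

Derivation:
--- FIFO ---
  step 0: ref 1 -> FAULT, frames=[1,-] (faults so far: 1)
  step 1: ref 1 -> HIT, frames=[1,-] (faults so far: 1)
  step 2: ref 3 -> FAULT, frames=[1,3] (faults so far: 2)
  step 3: ref 4 -> FAULT, evict 1, frames=[4,3] (faults so far: 3)
  step 4: ref 4 -> HIT, frames=[4,3] (faults so far: 3)
  step 5: ref 1 -> FAULT, evict 3, frames=[4,1] (faults so far: 4)
  step 6: ref 4 -> HIT, frames=[4,1] (faults so far: 4)
  step 7: ref 2 -> FAULT, evict 4, frames=[2,1] (faults so far: 5)
  step 8: ref 1 -> HIT, frames=[2,1] (faults so far: 5)
  step 9: ref 4 -> FAULT, evict 1, frames=[2,4] (faults so far: 6)
  step 10: ref 2 -> HIT, frames=[2,4] (faults so far: 6)
  step 11: ref 3 -> FAULT, evict 2, frames=[3,4] (faults so far: 7)
  step 12: ref 1 -> FAULT, evict 4, frames=[3,1] (faults so far: 8)
  FIFO total faults: 8
--- LRU ---
  step 0: ref 1 -> FAULT, frames=[1,-] (faults so far: 1)
  step 1: ref 1 -> HIT, frames=[1,-] (faults so far: 1)
  step 2: ref 3 -> FAULT, frames=[1,3] (faults so far: 2)
  step 3: ref 4 -> FAULT, evict 1, frames=[4,3] (faults so far: 3)
  step 4: ref 4 -> HIT, frames=[4,3] (faults so far: 3)
  step 5: ref 1 -> FAULT, evict 3, frames=[4,1] (faults so far: 4)
  step 6: ref 4 -> HIT, frames=[4,1] (faults so far: 4)
  step 7: ref 2 -> FAULT, evict 1, frames=[4,2] (faults so far: 5)
  step 8: ref 1 -> FAULT, evict 4, frames=[1,2] (faults so far: 6)
  step 9: ref 4 -> FAULT, evict 2, frames=[1,4] (faults so far: 7)
  step 10: ref 2 -> FAULT, evict 1, frames=[2,4] (faults so far: 8)
  step 11: ref 3 -> FAULT, evict 4, frames=[2,3] (faults so far: 9)
  step 12: ref 1 -> FAULT, evict 2, frames=[1,3] (faults so far: 10)
  LRU total faults: 10
--- Optimal ---
  step 0: ref 1 -> FAULT, frames=[1,-] (faults so far: 1)
  step 1: ref 1 -> HIT, frames=[1,-] (faults so far: 1)
  step 2: ref 3 -> FAULT, frames=[1,3] (faults so far: 2)
  step 3: ref 4 -> FAULT, evict 3, frames=[1,4] (faults so far: 3)
  step 4: ref 4 -> HIT, frames=[1,4] (faults so far: 3)
  step 5: ref 1 -> HIT, frames=[1,4] (faults so far: 3)
  step 6: ref 4 -> HIT, frames=[1,4] (faults so far: 3)
  step 7: ref 2 -> FAULT, evict 4, frames=[1,2] (faults so far: 4)
  step 8: ref 1 -> HIT, frames=[1,2] (faults so far: 4)
  step 9: ref 4 -> FAULT, evict 1, frames=[4,2] (faults so far: 5)
  step 10: ref 2 -> HIT, frames=[4,2] (faults so far: 5)
  step 11: ref 3 -> FAULT, evict 2, frames=[4,3] (faults so far: 6)
  step 12: ref 1 -> FAULT, evict 3, frames=[4,1] (faults so far: 7)
  Optimal total faults: 7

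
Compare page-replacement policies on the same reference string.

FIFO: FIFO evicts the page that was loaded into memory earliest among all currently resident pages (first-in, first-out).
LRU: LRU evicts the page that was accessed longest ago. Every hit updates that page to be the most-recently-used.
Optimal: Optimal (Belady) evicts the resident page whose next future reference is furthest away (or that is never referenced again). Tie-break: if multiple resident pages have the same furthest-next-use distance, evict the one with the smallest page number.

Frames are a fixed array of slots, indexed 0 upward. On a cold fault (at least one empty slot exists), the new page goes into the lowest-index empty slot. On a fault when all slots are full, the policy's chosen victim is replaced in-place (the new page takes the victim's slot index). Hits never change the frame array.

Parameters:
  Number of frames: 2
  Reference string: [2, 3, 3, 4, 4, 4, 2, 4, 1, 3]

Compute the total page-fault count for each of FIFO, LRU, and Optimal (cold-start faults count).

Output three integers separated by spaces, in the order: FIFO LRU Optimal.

--- FIFO ---
  step 0: ref 2 -> FAULT, frames=[2,-] (faults so far: 1)
  step 1: ref 3 -> FAULT, frames=[2,3] (faults so far: 2)
  step 2: ref 3 -> HIT, frames=[2,3] (faults so far: 2)
  step 3: ref 4 -> FAULT, evict 2, frames=[4,3] (faults so far: 3)
  step 4: ref 4 -> HIT, frames=[4,3] (faults so far: 3)
  step 5: ref 4 -> HIT, frames=[4,3] (faults so far: 3)
  step 6: ref 2 -> FAULT, evict 3, frames=[4,2] (faults so far: 4)
  step 7: ref 4 -> HIT, frames=[4,2] (faults so far: 4)
  step 8: ref 1 -> FAULT, evict 4, frames=[1,2] (faults so far: 5)
  step 9: ref 3 -> FAULT, evict 2, frames=[1,3] (faults so far: 6)
  FIFO total faults: 6
--- LRU ---
  step 0: ref 2 -> FAULT, frames=[2,-] (faults so far: 1)
  step 1: ref 3 -> FAULT, frames=[2,3] (faults so far: 2)
  step 2: ref 3 -> HIT, frames=[2,3] (faults so far: 2)
  step 3: ref 4 -> FAULT, evict 2, frames=[4,3] (faults so far: 3)
  step 4: ref 4 -> HIT, frames=[4,3] (faults so far: 3)
  step 5: ref 4 -> HIT, frames=[4,3] (faults so far: 3)
  step 6: ref 2 -> FAULT, evict 3, frames=[4,2] (faults so far: 4)
  step 7: ref 4 -> HIT, frames=[4,2] (faults so far: 4)
  step 8: ref 1 -> FAULT, evict 2, frames=[4,1] (faults so far: 5)
  step 9: ref 3 -> FAULT, evict 4, frames=[3,1] (faults so far: 6)
  LRU total faults: 6
--- Optimal ---
  step 0: ref 2 -> FAULT, frames=[2,-] (faults so far: 1)
  step 1: ref 3 -> FAULT, frames=[2,3] (faults so far: 2)
  step 2: ref 3 -> HIT, frames=[2,3] (faults so far: 2)
  step 3: ref 4 -> FAULT, evict 3, frames=[2,4] (faults so far: 3)
  step 4: ref 4 -> HIT, frames=[2,4] (faults so far: 3)
  step 5: ref 4 -> HIT, frames=[2,4] (faults so far: 3)
  step 6: ref 2 -> HIT, frames=[2,4] (faults so far: 3)
  step 7: ref 4 -> HIT, frames=[2,4] (faults so far: 3)
  step 8: ref 1 -> FAULT, evict 2, frames=[1,4] (faults so far: 4)
  step 9: ref 3 -> FAULT, evict 1, frames=[3,4] (faults so far: 5)
  Optimal total faults: 5

Answer: 6 6 5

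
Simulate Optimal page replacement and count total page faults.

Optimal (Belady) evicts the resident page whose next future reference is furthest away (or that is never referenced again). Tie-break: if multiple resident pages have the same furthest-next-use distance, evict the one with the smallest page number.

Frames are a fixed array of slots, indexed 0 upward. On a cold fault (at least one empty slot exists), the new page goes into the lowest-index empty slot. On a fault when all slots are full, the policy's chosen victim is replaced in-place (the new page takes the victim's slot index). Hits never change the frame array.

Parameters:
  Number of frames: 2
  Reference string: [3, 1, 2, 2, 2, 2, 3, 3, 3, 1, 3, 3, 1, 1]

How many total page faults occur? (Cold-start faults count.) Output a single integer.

Step 0: ref 3 → FAULT, frames=[3,-]
Step 1: ref 1 → FAULT, frames=[3,1]
Step 2: ref 2 → FAULT (evict 1), frames=[3,2]
Step 3: ref 2 → HIT, frames=[3,2]
Step 4: ref 2 → HIT, frames=[3,2]
Step 5: ref 2 → HIT, frames=[3,2]
Step 6: ref 3 → HIT, frames=[3,2]
Step 7: ref 3 → HIT, frames=[3,2]
Step 8: ref 3 → HIT, frames=[3,2]
Step 9: ref 1 → FAULT (evict 2), frames=[3,1]
Step 10: ref 3 → HIT, frames=[3,1]
Step 11: ref 3 → HIT, frames=[3,1]
Step 12: ref 1 → HIT, frames=[3,1]
Step 13: ref 1 → HIT, frames=[3,1]
Total faults: 4

Answer: 4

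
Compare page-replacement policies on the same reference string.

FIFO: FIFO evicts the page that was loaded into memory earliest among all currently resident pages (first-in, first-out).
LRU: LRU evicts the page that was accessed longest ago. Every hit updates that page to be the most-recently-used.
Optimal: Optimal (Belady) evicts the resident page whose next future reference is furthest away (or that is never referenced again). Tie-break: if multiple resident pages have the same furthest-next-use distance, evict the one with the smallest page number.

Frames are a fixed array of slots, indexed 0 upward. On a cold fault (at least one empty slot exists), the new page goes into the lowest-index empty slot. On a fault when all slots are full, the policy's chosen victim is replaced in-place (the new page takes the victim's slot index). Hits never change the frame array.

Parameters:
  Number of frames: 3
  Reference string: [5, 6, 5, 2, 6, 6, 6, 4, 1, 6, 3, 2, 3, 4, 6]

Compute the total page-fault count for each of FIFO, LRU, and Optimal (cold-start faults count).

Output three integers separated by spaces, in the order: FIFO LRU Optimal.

Answer: 10 9 7

Derivation:
--- FIFO ---
  step 0: ref 5 -> FAULT, frames=[5,-,-] (faults so far: 1)
  step 1: ref 6 -> FAULT, frames=[5,6,-] (faults so far: 2)
  step 2: ref 5 -> HIT, frames=[5,6,-] (faults so far: 2)
  step 3: ref 2 -> FAULT, frames=[5,6,2] (faults so far: 3)
  step 4: ref 6 -> HIT, frames=[5,6,2] (faults so far: 3)
  step 5: ref 6 -> HIT, frames=[5,6,2] (faults so far: 3)
  step 6: ref 6 -> HIT, frames=[5,6,2] (faults so far: 3)
  step 7: ref 4 -> FAULT, evict 5, frames=[4,6,2] (faults so far: 4)
  step 8: ref 1 -> FAULT, evict 6, frames=[4,1,2] (faults so far: 5)
  step 9: ref 6 -> FAULT, evict 2, frames=[4,1,6] (faults so far: 6)
  step 10: ref 3 -> FAULT, evict 4, frames=[3,1,6] (faults so far: 7)
  step 11: ref 2 -> FAULT, evict 1, frames=[3,2,6] (faults so far: 8)
  step 12: ref 3 -> HIT, frames=[3,2,6] (faults so far: 8)
  step 13: ref 4 -> FAULT, evict 6, frames=[3,2,4] (faults so far: 9)
  step 14: ref 6 -> FAULT, evict 3, frames=[6,2,4] (faults so far: 10)
  FIFO total faults: 10
--- LRU ---
  step 0: ref 5 -> FAULT, frames=[5,-,-] (faults so far: 1)
  step 1: ref 6 -> FAULT, frames=[5,6,-] (faults so far: 2)
  step 2: ref 5 -> HIT, frames=[5,6,-] (faults so far: 2)
  step 3: ref 2 -> FAULT, frames=[5,6,2] (faults so far: 3)
  step 4: ref 6 -> HIT, frames=[5,6,2] (faults so far: 3)
  step 5: ref 6 -> HIT, frames=[5,6,2] (faults so far: 3)
  step 6: ref 6 -> HIT, frames=[5,6,2] (faults so far: 3)
  step 7: ref 4 -> FAULT, evict 5, frames=[4,6,2] (faults so far: 4)
  step 8: ref 1 -> FAULT, evict 2, frames=[4,6,1] (faults so far: 5)
  step 9: ref 6 -> HIT, frames=[4,6,1] (faults so far: 5)
  step 10: ref 3 -> FAULT, evict 4, frames=[3,6,1] (faults so far: 6)
  step 11: ref 2 -> FAULT, evict 1, frames=[3,6,2] (faults so far: 7)
  step 12: ref 3 -> HIT, frames=[3,6,2] (faults so far: 7)
  step 13: ref 4 -> FAULT, evict 6, frames=[3,4,2] (faults so far: 8)
  step 14: ref 6 -> FAULT, evict 2, frames=[3,4,6] (faults so far: 9)
  LRU total faults: 9
--- Optimal ---
  step 0: ref 5 -> FAULT, frames=[5,-,-] (faults so far: 1)
  step 1: ref 6 -> FAULT, frames=[5,6,-] (faults so far: 2)
  step 2: ref 5 -> HIT, frames=[5,6,-] (faults so far: 2)
  step 3: ref 2 -> FAULT, frames=[5,6,2] (faults so far: 3)
  step 4: ref 6 -> HIT, frames=[5,6,2] (faults so far: 3)
  step 5: ref 6 -> HIT, frames=[5,6,2] (faults so far: 3)
  step 6: ref 6 -> HIT, frames=[5,6,2] (faults so far: 3)
  step 7: ref 4 -> FAULT, evict 5, frames=[4,6,2] (faults so far: 4)
  step 8: ref 1 -> FAULT, evict 4, frames=[1,6,2] (faults so far: 5)
  step 9: ref 6 -> HIT, frames=[1,6,2] (faults so far: 5)
  step 10: ref 3 -> FAULT, evict 1, frames=[3,6,2] (faults so far: 6)
  step 11: ref 2 -> HIT, frames=[3,6,2] (faults so far: 6)
  step 12: ref 3 -> HIT, frames=[3,6,2] (faults so far: 6)
  step 13: ref 4 -> FAULT, evict 2, frames=[3,6,4] (faults so far: 7)
  step 14: ref 6 -> HIT, frames=[3,6,4] (faults so far: 7)
  Optimal total faults: 7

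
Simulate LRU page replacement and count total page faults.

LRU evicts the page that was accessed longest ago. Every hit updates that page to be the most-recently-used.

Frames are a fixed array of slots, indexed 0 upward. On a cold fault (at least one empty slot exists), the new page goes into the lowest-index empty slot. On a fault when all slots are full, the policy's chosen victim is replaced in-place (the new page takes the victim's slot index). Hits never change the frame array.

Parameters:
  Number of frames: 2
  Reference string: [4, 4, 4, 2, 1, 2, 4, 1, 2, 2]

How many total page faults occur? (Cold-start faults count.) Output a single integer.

Answer: 6

Derivation:
Step 0: ref 4 → FAULT, frames=[4,-]
Step 1: ref 4 → HIT, frames=[4,-]
Step 2: ref 4 → HIT, frames=[4,-]
Step 3: ref 2 → FAULT, frames=[4,2]
Step 4: ref 1 → FAULT (evict 4), frames=[1,2]
Step 5: ref 2 → HIT, frames=[1,2]
Step 6: ref 4 → FAULT (evict 1), frames=[4,2]
Step 7: ref 1 → FAULT (evict 2), frames=[4,1]
Step 8: ref 2 → FAULT (evict 4), frames=[2,1]
Step 9: ref 2 → HIT, frames=[2,1]
Total faults: 6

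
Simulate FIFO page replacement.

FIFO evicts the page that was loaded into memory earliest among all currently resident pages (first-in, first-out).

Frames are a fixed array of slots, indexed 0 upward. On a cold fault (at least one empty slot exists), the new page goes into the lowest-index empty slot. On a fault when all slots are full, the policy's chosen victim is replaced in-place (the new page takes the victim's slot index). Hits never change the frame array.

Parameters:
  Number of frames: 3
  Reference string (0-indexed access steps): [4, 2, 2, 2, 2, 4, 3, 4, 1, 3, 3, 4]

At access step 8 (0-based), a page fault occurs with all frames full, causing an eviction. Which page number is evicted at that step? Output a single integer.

Answer: 4

Derivation:
Step 0: ref 4 -> FAULT, frames=[4,-,-]
Step 1: ref 2 -> FAULT, frames=[4,2,-]
Step 2: ref 2 -> HIT, frames=[4,2,-]
Step 3: ref 2 -> HIT, frames=[4,2,-]
Step 4: ref 2 -> HIT, frames=[4,2,-]
Step 5: ref 4 -> HIT, frames=[4,2,-]
Step 6: ref 3 -> FAULT, frames=[4,2,3]
Step 7: ref 4 -> HIT, frames=[4,2,3]
Step 8: ref 1 -> FAULT, evict 4, frames=[1,2,3]
At step 8: evicted page 4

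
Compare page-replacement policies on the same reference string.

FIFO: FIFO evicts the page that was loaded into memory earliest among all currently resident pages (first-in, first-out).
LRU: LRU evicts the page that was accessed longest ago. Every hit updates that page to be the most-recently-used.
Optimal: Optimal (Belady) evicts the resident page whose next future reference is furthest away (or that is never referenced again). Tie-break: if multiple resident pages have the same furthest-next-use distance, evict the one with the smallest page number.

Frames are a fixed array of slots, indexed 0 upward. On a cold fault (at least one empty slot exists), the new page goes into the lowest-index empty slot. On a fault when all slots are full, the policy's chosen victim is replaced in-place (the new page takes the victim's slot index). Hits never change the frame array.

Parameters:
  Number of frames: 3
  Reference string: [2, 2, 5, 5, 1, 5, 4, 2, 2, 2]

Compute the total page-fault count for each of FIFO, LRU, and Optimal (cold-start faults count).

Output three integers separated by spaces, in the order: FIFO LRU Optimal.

Answer: 5 5 4

Derivation:
--- FIFO ---
  step 0: ref 2 -> FAULT, frames=[2,-,-] (faults so far: 1)
  step 1: ref 2 -> HIT, frames=[2,-,-] (faults so far: 1)
  step 2: ref 5 -> FAULT, frames=[2,5,-] (faults so far: 2)
  step 3: ref 5 -> HIT, frames=[2,5,-] (faults so far: 2)
  step 4: ref 1 -> FAULT, frames=[2,5,1] (faults so far: 3)
  step 5: ref 5 -> HIT, frames=[2,5,1] (faults so far: 3)
  step 6: ref 4 -> FAULT, evict 2, frames=[4,5,1] (faults so far: 4)
  step 7: ref 2 -> FAULT, evict 5, frames=[4,2,1] (faults so far: 5)
  step 8: ref 2 -> HIT, frames=[4,2,1] (faults so far: 5)
  step 9: ref 2 -> HIT, frames=[4,2,1] (faults so far: 5)
  FIFO total faults: 5
--- LRU ---
  step 0: ref 2 -> FAULT, frames=[2,-,-] (faults so far: 1)
  step 1: ref 2 -> HIT, frames=[2,-,-] (faults so far: 1)
  step 2: ref 5 -> FAULT, frames=[2,5,-] (faults so far: 2)
  step 3: ref 5 -> HIT, frames=[2,5,-] (faults so far: 2)
  step 4: ref 1 -> FAULT, frames=[2,5,1] (faults so far: 3)
  step 5: ref 5 -> HIT, frames=[2,5,1] (faults so far: 3)
  step 6: ref 4 -> FAULT, evict 2, frames=[4,5,1] (faults so far: 4)
  step 7: ref 2 -> FAULT, evict 1, frames=[4,5,2] (faults so far: 5)
  step 8: ref 2 -> HIT, frames=[4,5,2] (faults so far: 5)
  step 9: ref 2 -> HIT, frames=[4,5,2] (faults so far: 5)
  LRU total faults: 5
--- Optimal ---
  step 0: ref 2 -> FAULT, frames=[2,-,-] (faults so far: 1)
  step 1: ref 2 -> HIT, frames=[2,-,-] (faults so far: 1)
  step 2: ref 5 -> FAULT, frames=[2,5,-] (faults so far: 2)
  step 3: ref 5 -> HIT, frames=[2,5,-] (faults so far: 2)
  step 4: ref 1 -> FAULT, frames=[2,5,1] (faults so far: 3)
  step 5: ref 5 -> HIT, frames=[2,5,1] (faults so far: 3)
  step 6: ref 4 -> FAULT, evict 1, frames=[2,5,4] (faults so far: 4)
  step 7: ref 2 -> HIT, frames=[2,5,4] (faults so far: 4)
  step 8: ref 2 -> HIT, frames=[2,5,4] (faults so far: 4)
  step 9: ref 2 -> HIT, frames=[2,5,4] (faults so far: 4)
  Optimal total faults: 4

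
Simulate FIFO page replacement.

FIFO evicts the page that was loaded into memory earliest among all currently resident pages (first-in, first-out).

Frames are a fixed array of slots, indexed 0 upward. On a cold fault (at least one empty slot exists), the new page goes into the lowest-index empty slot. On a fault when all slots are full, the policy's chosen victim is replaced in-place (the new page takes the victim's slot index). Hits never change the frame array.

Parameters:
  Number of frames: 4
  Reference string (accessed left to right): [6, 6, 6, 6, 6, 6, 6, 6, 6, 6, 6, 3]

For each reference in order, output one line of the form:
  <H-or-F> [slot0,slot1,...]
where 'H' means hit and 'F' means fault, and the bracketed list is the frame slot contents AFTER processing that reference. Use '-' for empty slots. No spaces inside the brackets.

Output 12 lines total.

F [6,-,-,-]
H [6,-,-,-]
H [6,-,-,-]
H [6,-,-,-]
H [6,-,-,-]
H [6,-,-,-]
H [6,-,-,-]
H [6,-,-,-]
H [6,-,-,-]
H [6,-,-,-]
H [6,-,-,-]
F [6,3,-,-]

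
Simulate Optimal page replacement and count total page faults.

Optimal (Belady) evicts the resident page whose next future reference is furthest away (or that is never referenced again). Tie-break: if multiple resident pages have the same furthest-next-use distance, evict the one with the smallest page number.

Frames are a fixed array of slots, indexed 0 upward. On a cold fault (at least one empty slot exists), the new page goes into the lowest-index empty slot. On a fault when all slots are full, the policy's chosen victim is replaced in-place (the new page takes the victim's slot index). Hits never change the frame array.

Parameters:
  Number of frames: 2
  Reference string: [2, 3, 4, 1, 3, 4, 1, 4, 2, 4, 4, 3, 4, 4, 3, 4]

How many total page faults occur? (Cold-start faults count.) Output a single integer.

Answer: 7

Derivation:
Step 0: ref 2 → FAULT, frames=[2,-]
Step 1: ref 3 → FAULT, frames=[2,3]
Step 2: ref 4 → FAULT (evict 2), frames=[4,3]
Step 3: ref 1 → FAULT (evict 4), frames=[1,3]
Step 4: ref 3 → HIT, frames=[1,3]
Step 5: ref 4 → FAULT (evict 3), frames=[1,4]
Step 6: ref 1 → HIT, frames=[1,4]
Step 7: ref 4 → HIT, frames=[1,4]
Step 8: ref 2 → FAULT (evict 1), frames=[2,4]
Step 9: ref 4 → HIT, frames=[2,4]
Step 10: ref 4 → HIT, frames=[2,4]
Step 11: ref 3 → FAULT (evict 2), frames=[3,4]
Step 12: ref 4 → HIT, frames=[3,4]
Step 13: ref 4 → HIT, frames=[3,4]
Step 14: ref 3 → HIT, frames=[3,4]
Step 15: ref 4 → HIT, frames=[3,4]
Total faults: 7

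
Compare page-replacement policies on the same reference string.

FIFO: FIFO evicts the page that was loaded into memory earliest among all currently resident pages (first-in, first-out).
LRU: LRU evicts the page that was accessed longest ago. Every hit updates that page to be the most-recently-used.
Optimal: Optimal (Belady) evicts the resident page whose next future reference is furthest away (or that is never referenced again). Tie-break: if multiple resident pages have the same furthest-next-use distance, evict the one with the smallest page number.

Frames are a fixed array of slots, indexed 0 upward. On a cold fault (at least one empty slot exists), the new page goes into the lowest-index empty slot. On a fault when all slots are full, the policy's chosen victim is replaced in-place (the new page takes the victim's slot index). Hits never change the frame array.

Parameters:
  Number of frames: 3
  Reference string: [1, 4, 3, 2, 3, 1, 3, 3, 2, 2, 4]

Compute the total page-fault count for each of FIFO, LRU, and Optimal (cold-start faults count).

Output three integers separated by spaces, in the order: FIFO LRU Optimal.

--- FIFO ---
  step 0: ref 1 -> FAULT, frames=[1,-,-] (faults so far: 1)
  step 1: ref 4 -> FAULT, frames=[1,4,-] (faults so far: 2)
  step 2: ref 3 -> FAULT, frames=[1,4,3] (faults so far: 3)
  step 3: ref 2 -> FAULT, evict 1, frames=[2,4,3] (faults so far: 4)
  step 4: ref 3 -> HIT, frames=[2,4,3] (faults so far: 4)
  step 5: ref 1 -> FAULT, evict 4, frames=[2,1,3] (faults so far: 5)
  step 6: ref 3 -> HIT, frames=[2,1,3] (faults so far: 5)
  step 7: ref 3 -> HIT, frames=[2,1,3] (faults so far: 5)
  step 8: ref 2 -> HIT, frames=[2,1,3] (faults so far: 5)
  step 9: ref 2 -> HIT, frames=[2,1,3] (faults so far: 5)
  step 10: ref 4 -> FAULT, evict 3, frames=[2,1,4] (faults so far: 6)
  FIFO total faults: 6
--- LRU ---
  step 0: ref 1 -> FAULT, frames=[1,-,-] (faults so far: 1)
  step 1: ref 4 -> FAULT, frames=[1,4,-] (faults so far: 2)
  step 2: ref 3 -> FAULT, frames=[1,4,3] (faults so far: 3)
  step 3: ref 2 -> FAULT, evict 1, frames=[2,4,3] (faults so far: 4)
  step 4: ref 3 -> HIT, frames=[2,4,3] (faults so far: 4)
  step 5: ref 1 -> FAULT, evict 4, frames=[2,1,3] (faults so far: 5)
  step 6: ref 3 -> HIT, frames=[2,1,3] (faults so far: 5)
  step 7: ref 3 -> HIT, frames=[2,1,3] (faults so far: 5)
  step 8: ref 2 -> HIT, frames=[2,1,3] (faults so far: 5)
  step 9: ref 2 -> HIT, frames=[2,1,3] (faults so far: 5)
  step 10: ref 4 -> FAULT, evict 1, frames=[2,4,3] (faults so far: 6)
  LRU total faults: 6
--- Optimal ---
  step 0: ref 1 -> FAULT, frames=[1,-,-] (faults so far: 1)
  step 1: ref 4 -> FAULT, frames=[1,4,-] (faults so far: 2)
  step 2: ref 3 -> FAULT, frames=[1,4,3] (faults so far: 3)
  step 3: ref 2 -> FAULT, evict 4, frames=[1,2,3] (faults so far: 4)
  step 4: ref 3 -> HIT, frames=[1,2,3] (faults so far: 4)
  step 5: ref 1 -> HIT, frames=[1,2,3] (faults so far: 4)
  step 6: ref 3 -> HIT, frames=[1,2,3] (faults so far: 4)
  step 7: ref 3 -> HIT, frames=[1,2,3] (faults so far: 4)
  step 8: ref 2 -> HIT, frames=[1,2,3] (faults so far: 4)
  step 9: ref 2 -> HIT, frames=[1,2,3] (faults so far: 4)
  step 10: ref 4 -> FAULT, evict 1, frames=[4,2,3] (faults so far: 5)
  Optimal total faults: 5

Answer: 6 6 5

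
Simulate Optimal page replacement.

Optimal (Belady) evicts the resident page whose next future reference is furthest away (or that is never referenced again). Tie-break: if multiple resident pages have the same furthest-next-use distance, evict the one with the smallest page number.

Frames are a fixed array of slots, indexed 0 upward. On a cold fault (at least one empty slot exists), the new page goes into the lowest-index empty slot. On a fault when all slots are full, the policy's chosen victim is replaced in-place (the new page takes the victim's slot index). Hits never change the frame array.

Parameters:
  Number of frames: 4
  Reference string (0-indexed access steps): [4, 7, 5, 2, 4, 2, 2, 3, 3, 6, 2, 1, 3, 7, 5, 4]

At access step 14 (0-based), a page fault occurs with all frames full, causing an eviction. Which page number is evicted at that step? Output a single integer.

Answer: 1

Derivation:
Step 0: ref 4 -> FAULT, frames=[4,-,-,-]
Step 1: ref 7 -> FAULT, frames=[4,7,-,-]
Step 2: ref 5 -> FAULT, frames=[4,7,5,-]
Step 3: ref 2 -> FAULT, frames=[4,7,5,2]
Step 4: ref 4 -> HIT, frames=[4,7,5,2]
Step 5: ref 2 -> HIT, frames=[4,7,5,2]
Step 6: ref 2 -> HIT, frames=[4,7,5,2]
Step 7: ref 3 -> FAULT, evict 4, frames=[3,7,5,2]
Step 8: ref 3 -> HIT, frames=[3,7,5,2]
Step 9: ref 6 -> FAULT, evict 5, frames=[3,7,6,2]
Step 10: ref 2 -> HIT, frames=[3,7,6,2]
Step 11: ref 1 -> FAULT, evict 2, frames=[3,7,6,1]
Step 12: ref 3 -> HIT, frames=[3,7,6,1]
Step 13: ref 7 -> HIT, frames=[3,7,6,1]
Step 14: ref 5 -> FAULT, evict 1, frames=[3,7,6,5]
At step 14: evicted page 1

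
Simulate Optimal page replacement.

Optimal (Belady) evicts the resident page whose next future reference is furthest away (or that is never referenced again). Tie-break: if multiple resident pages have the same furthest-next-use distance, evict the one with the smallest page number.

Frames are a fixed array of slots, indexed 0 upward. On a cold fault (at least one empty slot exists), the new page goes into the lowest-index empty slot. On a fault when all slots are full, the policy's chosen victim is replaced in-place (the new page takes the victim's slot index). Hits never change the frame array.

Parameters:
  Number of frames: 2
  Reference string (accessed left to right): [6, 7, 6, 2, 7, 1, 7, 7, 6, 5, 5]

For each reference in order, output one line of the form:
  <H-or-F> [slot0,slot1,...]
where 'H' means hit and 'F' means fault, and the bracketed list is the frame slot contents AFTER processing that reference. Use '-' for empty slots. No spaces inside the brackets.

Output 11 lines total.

F [6,-]
F [6,7]
H [6,7]
F [2,7]
H [2,7]
F [1,7]
H [1,7]
H [1,7]
F [6,7]
F [5,7]
H [5,7]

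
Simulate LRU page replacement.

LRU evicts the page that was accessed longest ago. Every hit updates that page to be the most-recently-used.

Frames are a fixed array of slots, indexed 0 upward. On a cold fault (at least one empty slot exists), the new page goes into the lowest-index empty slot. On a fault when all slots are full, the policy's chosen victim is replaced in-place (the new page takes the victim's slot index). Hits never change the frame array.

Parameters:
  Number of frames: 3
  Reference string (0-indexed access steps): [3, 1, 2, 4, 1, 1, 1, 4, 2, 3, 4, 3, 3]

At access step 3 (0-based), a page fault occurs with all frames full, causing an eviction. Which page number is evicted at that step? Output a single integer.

Answer: 3

Derivation:
Step 0: ref 3 -> FAULT, frames=[3,-,-]
Step 1: ref 1 -> FAULT, frames=[3,1,-]
Step 2: ref 2 -> FAULT, frames=[3,1,2]
Step 3: ref 4 -> FAULT, evict 3, frames=[4,1,2]
At step 3: evicted page 3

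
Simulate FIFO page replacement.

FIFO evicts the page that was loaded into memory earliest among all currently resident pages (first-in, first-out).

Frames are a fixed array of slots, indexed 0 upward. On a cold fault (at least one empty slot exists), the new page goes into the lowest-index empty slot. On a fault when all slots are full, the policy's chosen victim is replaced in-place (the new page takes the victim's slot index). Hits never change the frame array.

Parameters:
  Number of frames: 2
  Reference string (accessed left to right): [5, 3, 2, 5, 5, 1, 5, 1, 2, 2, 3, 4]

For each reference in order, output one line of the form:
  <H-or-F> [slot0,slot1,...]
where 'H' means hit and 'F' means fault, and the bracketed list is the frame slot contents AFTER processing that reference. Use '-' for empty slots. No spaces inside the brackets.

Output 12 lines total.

F [5,-]
F [5,3]
F [2,3]
F [2,5]
H [2,5]
F [1,5]
H [1,5]
H [1,5]
F [1,2]
H [1,2]
F [3,2]
F [3,4]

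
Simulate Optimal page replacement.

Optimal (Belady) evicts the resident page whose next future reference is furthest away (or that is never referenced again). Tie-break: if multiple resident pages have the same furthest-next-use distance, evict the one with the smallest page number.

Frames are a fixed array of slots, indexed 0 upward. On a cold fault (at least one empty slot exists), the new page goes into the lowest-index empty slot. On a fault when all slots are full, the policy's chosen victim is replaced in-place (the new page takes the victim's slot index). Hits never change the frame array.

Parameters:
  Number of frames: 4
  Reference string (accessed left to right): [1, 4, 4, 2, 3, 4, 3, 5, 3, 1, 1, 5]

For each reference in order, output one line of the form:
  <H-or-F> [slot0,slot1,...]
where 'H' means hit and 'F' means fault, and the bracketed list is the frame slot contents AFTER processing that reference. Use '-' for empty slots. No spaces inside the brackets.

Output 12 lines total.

F [1,-,-,-]
F [1,4,-,-]
H [1,4,-,-]
F [1,4,2,-]
F [1,4,2,3]
H [1,4,2,3]
H [1,4,2,3]
F [1,4,5,3]
H [1,4,5,3]
H [1,4,5,3]
H [1,4,5,3]
H [1,4,5,3]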